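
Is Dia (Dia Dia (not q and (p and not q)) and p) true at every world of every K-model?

Tableau for the negation not Dia (Dia Dia (not q and (p and not q)) and p):
1. not Dia (Dia Dia (not q and (p and not q)) and p), u
The negation has an open branch (countermodel exists).

No, not valid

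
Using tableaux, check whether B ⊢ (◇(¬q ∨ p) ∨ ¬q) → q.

Not valid

Tableau for the negation ¬((◇(¬q ∨ p) ∨ ¬q) → q):
1. ¬((◇(¬q ∨ p) ∨ ¬q) → q), u
2. ◇(¬q ∨ p) ∨ ¬q, u
3. ¬q, u
Accessibility: uRu
The negation has an open branch (countermodel exists).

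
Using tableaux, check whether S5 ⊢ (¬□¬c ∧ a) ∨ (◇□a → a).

Valid

Tableau for the negation ¬((¬□¬c ∧ a) ∨ (◇□a → a)):
1. ¬((¬□¬c ∧ a) ∨ (◇□a → a)), 0
2. ¬(¬□¬c ∧ a), 0
3. ¬(◇□a → a), 0
4. ◇□a, 0
5. ¬a, 0
6. □¬c, 0
7. ¬c, 0
8. □a, 1
9. ¬c, 1
10. a, 0
Accessibility: 0R0, 0R1, 1R0, 1R1
Branch closes: a and ¬a both at 0.
Every branch of the negation's tableau closes; the branch above is one of them.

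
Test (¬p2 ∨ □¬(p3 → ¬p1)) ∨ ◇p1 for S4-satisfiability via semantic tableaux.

1. (¬p2 ∨ □¬(p3 → ¬p1)) ∨ ◇p1, u
2. ◇p1, u
3. p1, v
Accessibility: uRu, uRv, vRv

Yes, satisfiable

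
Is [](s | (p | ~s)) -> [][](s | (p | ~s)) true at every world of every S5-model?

Tableau for the negation ~([](s | (p | ~s)) -> [][](s | (p | ~s))):
1. ~([](s | (p | ~s)) -> [][](s | (p | ~s))), u
2. [](s | (p | ~s)), u
3. ~[][](s | (p | ~s)), u
4. s | (p | ~s), u
5. p | ~s, u
6. ~s, u
7. ~[](s | (p | ~s)), v
8. s | (p | ~s), v
9. p | ~s, v
10. ~s, v
11. ~(s | (p | ~s)), w
12. ~s, w
13. ~(p | ~s), w
14. ~p, w
15. s, w
Accessibility: uRu, uRv, uRw, vRu, vRv, vRw, wRu, wRv, wRw
Branch closes: s and ~s both at w.
Every branch of the negation's tableau closes; the branch above is one of them.

Valid in S5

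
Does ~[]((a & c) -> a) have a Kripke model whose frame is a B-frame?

No, unsatisfiable

1. ~[]((a & c) -> a), u
2. ~((a & c) -> a), v
3. a & c, v
4. ~a, v
5. a, v
6. c, v
Accessibility: uRu, uRv, vRu, vRv
Branch closes: a and ~a both at v.
(One branch shown.) All branches close.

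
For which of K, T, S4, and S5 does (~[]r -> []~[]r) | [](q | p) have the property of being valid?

S5-tableau for the negation ~((~[]r -> []~[]r) | [](q | p)):
1. ~((~[]r -> []~[]r) | [](q | p)), w0
2. ~(~[]r -> []~[]r), w0   [~|-rule on 1]
3. ~[](q | p), w0   [~|-rule on 1]
4. ~[]r, w0   [~->-rule on 2]
5. ~[]~[]r, w0   [~->-rule on 2]
6. ~(q | p), w1   [~[]-rule on 3: fresh world w1, w0Rw1]
7. ~q, w1   [~|-rule on 6]
8. ~p, w1   [~|-rule on 6]
9. ~r, w2   [~[]-rule on 4: fresh world w2, w0Rw2]
10. []r, w3   [~[]-rule on 5: fresh world w3, w0Rw3]
11. r, w0   [[]-rule on 10 via w3Rw0]
12. r, w1   [[]-rule on 10 via w3Rw1]
13. r, w2   [[]-rule on 10 via w3Rw2]
Accessibility: w0Rw0, w0Rw1, w0Rw2, w0Rw3, w1Rw0, w1Rw1, w1Rw2, w1Rw3, w2Rw0, w2Rw1, w2Rw2, w2Rw3, w3Rw0, w3Rw1, w3Rw2, w3Rw3
Branch closes: r and ~r both at w2.
Every branch closes (one shown): valid in S5.
S4-tableau for the negation ~((~[]r -> []~[]r) | [](q | p)):
1. ~((~[]r -> []~[]r) | [](q | p)), w0
2. ~(~[]r -> []~[]r), w0   [~|-rule on 1]
3. ~[](q | p), w0   [~|-rule on 1]
4. ~[]r, w0   [~->-rule on 2]
5. ~[]~[]r, w0   [~->-rule on 2]
6. ~(q | p), w1   [~[]-rule on 3: fresh world w1, w0Rw1]
7. ~q, w1   [~|-rule on 6]
8. ~p, w1   [~|-rule on 6]
9. ~r, w2   [~[]-rule on 4: fresh world w2, w0Rw2]
10. []r, w3   [~[]-rule on 5: fresh world w3, w0Rw3]
11. r, w3   [[]-rule on 10 via w3Rw3]
Accessibility: w0Rw0, w0Rw1, w0Rw2, w0Rw3, w1Rw1, w2Rw2, w3Rw3
Complete open branch: countermodel on an S4-frame, so not valid in S4, nor in K, T (the same frame is also a K-frame and a T-frame).

S5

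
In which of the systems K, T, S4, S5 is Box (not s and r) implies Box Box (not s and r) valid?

S4-tableau for the negation not (Box (not s and r) implies Box Box (not s and r)):
1. not (Box (not s and r) implies Box Box (not s and r)), 0
2. Box (not s and r), 0
3. not Box Box (not s and r), 0
4. not s and r, 0
5. not s, 0
6. r, 0
7. not Box (not s and r), 1
8. not s and r, 1
9. not s, 1
10. r, 1
11. not (not s and r), 2
12. not s and r, 2
13. not s, 2
14. r, 2
15. not r, 2
Accessibility: 0R0, 0R1, 0R2, 1R1, 1R2, 2R2
Branch closes: r and not r both at 2.
Every branch closes (one shown): valid in S4, hence also in S5 (every theorem of S4 is a theorem of S5).
T-tableau for the negation not (Box (not s and r) implies Box Box (not s and r)):
1. not (Box (not s and r) implies Box Box (not s and r)), 0
2. Box (not s and r), 0
3. not Box Box (not s and r), 0
4. not s and r, 0
5. not s, 0
6. r, 0
7. not Box (not s and r), 1
8. not s and r, 1
9. not s, 1
10. r, 1
11. not (not s and r), 2
12. not r, 2
Accessibility: 0R0, 0R1, 1R1, 1R2, 2R2
Complete open branch: countermodel on a T-frame, so not valid in T, nor in K (the same frame is also a K-frame).

S4, S5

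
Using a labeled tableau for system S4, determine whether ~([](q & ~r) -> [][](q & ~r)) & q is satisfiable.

Unsatisfiable

1. ~([](q & ~r) -> [][](q & ~r)) & q, w0
2. ~([](q & ~r) -> [][](q & ~r)), w0
3. q, w0
4. [](q & ~r), w0
5. ~[][](q & ~r), w0
6. q & ~r, w0
7. ~r, w0
8. ~[](q & ~r), w1
9. q & ~r, w1
10. q, w1
11. ~r, w1
12. ~(q & ~r), w2
13. q & ~r, w2
14. q, w2
15. ~r, w2
16. r, w2
Accessibility: w0Rw0, w0Rw1, w0Rw2, w1Rw1, w1Rw2, w2Rw2
Branch closes: r and ~r both at w2.
All branches of the tableau close; one closing branch shown above.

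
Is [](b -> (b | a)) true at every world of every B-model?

Valid

Tableau for the negation ~[](b -> (b | a)):
1. ~[](b -> (b | a)), w0
2. ~(b -> (b | a)), w1
3. b, w1
4. ~(b | a), w1
5. ~b, w1
6. ~a, w1
Accessibility: w0Rw0, w0Rw1, w1Rw0, w1Rw1
Branch closes: b and ~b both at w1.
All branches of the negation close; one closing branch shown above.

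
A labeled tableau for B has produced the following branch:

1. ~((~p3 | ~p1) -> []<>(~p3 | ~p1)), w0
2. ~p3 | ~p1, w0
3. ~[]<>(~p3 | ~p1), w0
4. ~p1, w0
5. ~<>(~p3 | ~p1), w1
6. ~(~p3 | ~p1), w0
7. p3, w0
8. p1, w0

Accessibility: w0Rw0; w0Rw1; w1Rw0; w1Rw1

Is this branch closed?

Both p1 and ~p1 appear at w0.

Yes, closed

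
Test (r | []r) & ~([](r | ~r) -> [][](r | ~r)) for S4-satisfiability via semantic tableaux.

Unsatisfiable

1. (r | []r) & ~([](r | ~r) -> [][](r | ~r)), u
2. r | []r, u
3. ~([](r | ~r) -> [][](r | ~r)), u
4. [](r | ~r), u
5. ~[][](r | ~r), u
6. r | ~r, u
7. []r, u
8. r, u
9. ~[](r | ~r), v
10. r | ~r, v
11. r, v
12. ~(r | ~r), w
13. ~r, w
14. r, w
Accessibility: uRu, uRv, uRw, vRv, vRw, wRw
Branch closes: r and ~r both at w.
(One branch shown.) All branches close.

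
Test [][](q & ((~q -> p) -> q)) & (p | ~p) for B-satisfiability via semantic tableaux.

1. [][](q & ((~q -> p) -> q)) & (p | ~p), u
2. [][](q & ((~q -> p) -> q)), u   [&-rule on 1]
3. p | ~p, u   [&-rule on 1]
4. [](q & ((~q -> p) -> q)), u   [[]-rule on 2 via uRu]
5. q & ((~q -> p) -> q), u   [[]-rule on 4 via uRu]
6. q, u   [&-rule on 5]
7. (~q -> p) -> q, u   [&-rule on 5]
8. ~p, u   [|-rule on 3 (branches; this branch)]
Accessibility: uRu

Satisfiable (open branch found)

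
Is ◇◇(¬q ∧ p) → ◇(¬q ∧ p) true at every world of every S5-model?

Tableau for the negation ¬(◇◇(¬q ∧ p) → ◇(¬q ∧ p)):
1. ¬(◇◇(¬q ∧ p) → ◇(¬q ∧ p)), 0
2. ◇◇(¬q ∧ p), 0
3. ¬◇(¬q ∧ p), 0
4. ¬(¬q ∧ p), 0
5. ¬p, 0
6. ◇(¬q ∧ p), 1
7. ¬(¬q ∧ p), 1
8. ¬p, 1
9. ¬q ∧ p, 2
10. ¬q, 2
11. p, 2
12. ¬(¬q ∧ p), 2
13. ¬p, 2
Accessibility: 0R0, 0R1, 0R2, 1R0, 1R1, 1R2, 2R0, 2R1, 2R2
Branch closes: p and ¬p both at 2.
Every branch of the negation's tableau closes; the branch above is one of them.

Valid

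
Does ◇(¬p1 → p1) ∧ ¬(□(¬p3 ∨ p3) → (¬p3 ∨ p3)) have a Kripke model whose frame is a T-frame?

No, unsatisfiable

1. ◇(¬p1 → p1) ∧ ¬(□(¬p3 ∨ p3) → (¬p3 ∨ p3)), u
2. ◇(¬p1 → p1), u
3. ¬(□(¬p3 ∨ p3) → (¬p3 ∨ p3)), u
4. □(¬p3 ∨ p3), u
5. ¬(¬p3 ∨ p3), u
6. p3, u
7. ¬p3, u
Accessibility: uRu
Branch closes: p3 and ¬p3 both at u.
All branches of the tableau close; one closing branch shown above.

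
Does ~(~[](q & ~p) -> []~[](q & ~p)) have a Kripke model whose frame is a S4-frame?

Yes, satisfiable

1. ~(~[](q & ~p) -> []~[](q & ~p)), 0
2. ~[](q & ~p), 0
3. ~[]~[](q & ~p), 0
4. ~(q & ~p), 1
5. p, 1
6. [](q & ~p), 2
7. q & ~p, 2
8. q, 2
9. ~p, 2
Accessibility: 0R0, 0R1, 0R2, 1R1, 2R2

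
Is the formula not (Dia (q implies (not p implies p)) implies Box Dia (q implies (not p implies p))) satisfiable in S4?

1. not (Dia (q implies (not p implies p)) implies Box Dia (q implies (not p implies p))), 0
2. Dia (q implies (not p implies p)), 0
3. not Box Dia (q implies (not p implies p)), 0
4. q implies (not p implies p), 1
5. not p implies p, 1
6. p, 1
7. not Dia (q implies (not p implies p)), 2
8. not (q implies (not p implies p)), 2
9. q, 2
10. not (not p implies p), 2
11. not p, 2
Accessibility: 0R0, 0R1, 0R2, 1R1, 2R2

Satisfiable (open branch found)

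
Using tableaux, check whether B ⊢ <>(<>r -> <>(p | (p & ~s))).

Not valid

Tableau for the negation ~<>(<>r -> <>(p | (p & ~s))):
1. ~<>(<>r -> <>(p | (p & ~s))), u
2. ~(<>r -> <>(p | (p & ~s))), u
3. <>r, u
4. ~<>(p | (p & ~s)), u
5. ~(p | (p & ~s)), u
6. ~p, u
7. ~(p & ~s), u
8. s, u
9. r, v
10. ~(<>r -> <>(p | (p & ~s))), v
11. <>r, v
12. ~<>(p | (p & ~s)), v
13. ~(p | (p & ~s)), v
14. ~p, v
15. ~(p & ~s), v
16. s, v
17. r, w
18. ~(p | (p & ~s)), w
19. ~p, w
20. ~(p & ~s), w
21. s, w
Accessibility: uRu, uRv, vRu, vRv, vRw, wRv, wRw
The negation has an open branch (countermodel exists).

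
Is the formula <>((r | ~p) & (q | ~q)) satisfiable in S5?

1. <>((r | ~p) & (q | ~q)), u
2. (r | ~p) & (q | ~q), v
3. r | ~p, v
4. q | ~q, v
5. ~p, v
6. ~q, v
Accessibility: uRu, uRv, vRu, vRv

Yes, satisfiable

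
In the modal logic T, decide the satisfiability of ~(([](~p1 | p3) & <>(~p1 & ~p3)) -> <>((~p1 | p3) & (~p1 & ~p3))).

1. ~(([](~p1 | p3) & <>(~p1 & ~p3)) -> <>((~p1 | p3) & (~p1 & ~p3))), 0
2. [](~p1 | p3) & <>(~p1 & ~p3), 0
3. ~<>((~p1 | p3) & (~p1 & ~p3)), 0
4. [](~p1 | p3), 0
5. <>(~p1 & ~p3), 0
6. ~((~p1 | p3) & (~p1 & ~p3)), 0
7. ~p1 | p3, 0
8. ~(~p1 & ~p3), 0
9. p3, 0
10. ~p1 & ~p3, 1
11. ~p1, 1
12. ~p3, 1
13. ~((~p1 | p3) & (~p1 & ~p3)), 1
14. ~p1 | p3, 1
15. ~(~p1 & ~p3), 1
16. p3, 1
Accessibility: 0R0, 0R1, 1R1
Branch closes: p3 and ~p3 both at 1.
Every branch closes; the branch above is one of them.

No, unsatisfiable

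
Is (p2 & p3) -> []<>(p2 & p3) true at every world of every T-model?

Invalid (countermodel exists)

Tableau for the negation ~((p2 & p3) -> []<>(p2 & p3)):
1. ~((p2 & p3) -> []<>(p2 & p3)), u
2. p2 & p3, u   [~->-rule on 1]
3. ~[]<>(p2 & p3), u   [~->-rule on 1]
4. p2, u   [&-rule on 2]
5. p3, u   [&-rule on 2]
6. ~<>(p2 & p3), v   [~[]-rule on 3: fresh world v, uRv]
7. ~(p2 & p3), v   [~<>-rule on 6 via vRv]
8. ~p3, v   [~&-rule on 7 (branches; this branch)]
Accessibility: uRu, uRv, vRv
The negation has an open branch (countermodel exists).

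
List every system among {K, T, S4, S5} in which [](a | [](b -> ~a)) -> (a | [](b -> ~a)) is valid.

T, S4, S5

T-tableau for the negation ~([](a | [](b -> ~a)) -> (a | [](b -> ~a))):
1. ~([](a | [](b -> ~a)) -> (a | [](b -> ~a))), u
2. [](a | [](b -> ~a)), u
3. ~(a | [](b -> ~a)), u
4. ~a, u
5. ~[](b -> ~a), u
6. a | [](b -> ~a), u
7. [](b -> ~a), u
8. b -> ~a, u
9. ~(b -> ~a), v
10. b, v
11. a, v
12. a | [](b -> ~a), v
13. b -> ~a, v
14. [](b -> ~a), v
15. ~a, v
Accessibility: uRu, uRv, vRv
Branch closes: a and ~a both at v.
Every branch closes (one shown): valid in T, hence also in S4, S5 (every theorem of T is a theorem of S4 and S5).
K-tableau for the negation ~([](a | [](b -> ~a)) -> (a | [](b -> ~a))):
1. ~([](a | [](b -> ~a)) -> (a | [](b -> ~a))), u
2. [](a | [](b -> ~a)), u
3. ~(a | [](b -> ~a)), u
4. ~a, u
5. ~[](b -> ~a), u
6. ~(b -> ~a), v
7. b, v
8. a, v
9. a | [](b -> ~a), v
10. [](b -> ~a), v
Accessibility: uRv
Complete open branch: countermodel on a K-frame, so not valid in K.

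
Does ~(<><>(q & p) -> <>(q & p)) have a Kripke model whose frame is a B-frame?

1. ~(<><>(q & p) -> <>(q & p)), 0
2. <><>(q & p), 0
3. ~<>(q & p), 0
4. ~(q & p), 0
5. ~p, 0
6. <>(q & p), 1
7. ~(q & p), 1
8. ~p, 1
9. q & p, 2
10. q, 2
11. p, 2
Accessibility: 0R0, 0R1, 1R0, 1R1, 1R2, 2R1, 2R2

Satisfiable (open branch found)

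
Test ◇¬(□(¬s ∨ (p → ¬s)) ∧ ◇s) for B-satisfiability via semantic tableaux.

Satisfiable (open branch found)

1. ◇¬(□(¬s ∨ (p → ¬s)) ∧ ◇s), 0
2. ¬(□(¬s ∨ (p → ¬s)) ∧ ◇s), 1   [◇-rule on 1: fresh world 1, 0R1]
3. ¬◇s, 1   [¬∧-rule on 2 (branches; this branch)]
4. ¬s, 0   [¬◇-rule on 3 via 1R0]
5. ¬s, 1   [¬◇-rule on 3 via 1R1]
Accessibility: 0R0, 0R1, 1R0, 1R1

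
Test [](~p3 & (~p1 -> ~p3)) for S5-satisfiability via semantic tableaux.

Satisfiable

1. [](~p3 & (~p1 -> ~p3)), u
2. ~p3 & (~p1 -> ~p3), u
3. ~p3, u
4. ~p1 -> ~p3, u
Accessibility: uRu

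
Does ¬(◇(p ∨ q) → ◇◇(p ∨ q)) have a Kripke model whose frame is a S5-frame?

No, unsatisfiable

1. ¬(◇(p ∨ q) → ◇◇(p ∨ q)), u
2. ◇(p ∨ q), u
3. ¬◇◇(p ∨ q), u
4. ¬◇(p ∨ q), u
5. ¬(p ∨ q), u
6. ¬p, u
7. ¬q, u
8. p ∨ q, v
9. ¬◇(p ∨ q), v
10. ¬(p ∨ q), v
11. ¬p, v
12. ¬q, v
13. q, v
Accessibility: uRu, uRv, vRu, vRv
Branch closes: q and ¬q both at v.
All branches of the tableau close; one closing branch shown above.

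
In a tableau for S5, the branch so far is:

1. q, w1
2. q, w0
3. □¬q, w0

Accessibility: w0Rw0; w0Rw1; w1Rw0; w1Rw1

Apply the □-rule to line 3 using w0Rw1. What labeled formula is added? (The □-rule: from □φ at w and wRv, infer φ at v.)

¬q, w1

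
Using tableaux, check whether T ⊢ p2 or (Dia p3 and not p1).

No, not valid

Tableau for the negation not (p2 or (Dia p3 and not p1)):
1. not (p2 or (Dia p3 and not p1)), u
2. not p2, u   [neg-or-rule on 1]
3. not (Dia p3 and not p1), u   [neg-or-rule on 1]
4. p1, u   [neg-and-rule on 3 (branches; this branch)]
Accessibility: uRu
The negation has an open branch (countermodel exists).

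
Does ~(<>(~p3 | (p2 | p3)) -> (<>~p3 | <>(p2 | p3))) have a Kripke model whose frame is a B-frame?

Unsatisfiable

1. ~(<>(~p3 | (p2 | p3)) -> (<>~p3 | <>(p2 | p3))), w0
2. <>(~p3 | (p2 | p3)), w0
3. ~(<>~p3 | <>(p2 | p3)), w0
4. ~<>~p3, w0
5. ~<>(p2 | p3), w0
6. p3, w0
7. ~(p2 | p3), w0
8. ~p2, w0
9. ~p3, w0
Accessibility: w0Rw0
Branch closes: p3 and ~p3 both at w0.
(One branch shown.) All branches close.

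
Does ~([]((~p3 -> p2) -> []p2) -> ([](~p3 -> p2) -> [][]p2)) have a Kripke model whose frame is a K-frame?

Unsatisfiable

1. ~([]((~p3 -> p2) -> []p2) -> ([](~p3 -> p2) -> [][]p2)), 0
2. []((~p3 -> p2) -> []p2), 0
3. ~([](~p3 -> p2) -> [][]p2), 0
4. [](~p3 -> p2), 0
5. ~[][]p2, 0
6. ~[]p2, 1
7. (~p3 -> p2) -> []p2, 1
8. ~p3 -> p2, 1
9. []p2, 1
10. p2, 1
11. ~p2, 2
12. p2, 2
Accessibility: 0R1, 1R2
Branch closes: p2 and ~p2 both at 2.
(One branch shown.) All branches close.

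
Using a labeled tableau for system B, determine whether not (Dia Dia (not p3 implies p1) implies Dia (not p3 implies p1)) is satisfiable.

1. not (Dia Dia (not p3 implies p1) implies Dia (not p3 implies p1)), w0
2. Dia Dia (not p3 implies p1), w0
3. not Dia (not p3 implies p1), w0
4. not (not p3 implies p1), w0
5. not p3, w0
6. not p1, w0
7. Dia (not p3 implies p1), w1
8. not (not p3 implies p1), w1
9. not p3, w1
10. not p1, w1
11. not p3 implies p1, w2
12. p1, w2
Accessibility: w0Rw0, w0Rw1, w1Rw0, w1Rw1, w1Rw2, w2Rw1, w2Rw2

Satisfiable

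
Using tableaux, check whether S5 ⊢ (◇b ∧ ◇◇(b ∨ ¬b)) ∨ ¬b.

Tableau for the negation ¬((◇b ∧ ◇◇(b ∨ ¬b)) ∨ ¬b):
1. ¬((◇b ∧ ◇◇(b ∨ ¬b)) ∨ ¬b), 0
2. ¬(◇b ∧ ◇◇(b ∨ ¬b)), 0   [¬∨-rule on 1]
3. b, 0   [¬∨-rule on 1]
4. ¬◇◇(b ∨ ¬b), 0   [¬∧-rule on 2 (branches; this branch)]
5. ¬◇(b ∨ ¬b), 0   [¬◇-rule on 4 via 0R0]
6. ¬(b ∨ ¬b), 0   [¬◇-rule on 5 via 0R0]
7. ¬b, 0   [¬∨-rule on 6]
Accessibility: 0R0
Branch closes: b and ¬b both at 0.
All branches of the negation close; one closing branch shown above.

Valid in S5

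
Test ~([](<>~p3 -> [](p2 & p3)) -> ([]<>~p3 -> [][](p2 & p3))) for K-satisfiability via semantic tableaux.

No, unsatisfiable

1. ~([](<>~p3 -> [](p2 & p3)) -> ([]<>~p3 -> [][](p2 & p3))), u
2. [](<>~p3 -> [](p2 & p3)), u
3. ~([]<>~p3 -> [][](p2 & p3)), u
4. []<>~p3, u
5. ~[][](p2 & p3), u
6. ~[](p2 & p3), v
7. <>~p3 -> [](p2 & p3), v
8. <>~p3, v
9. ~<>~p3, v
10. ~(p2 & p3), w
11. p3, w
12. ~p2, w
13. ~p3, x
14. p3, x
Accessibility: uRv, vRw, vRx
Branch closes: p3 and ~p3 both at x.
All branches of the tableau close; one closing branch shown above.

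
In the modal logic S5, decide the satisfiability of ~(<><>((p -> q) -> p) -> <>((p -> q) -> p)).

Unsatisfiable

1. ~(<><>((p -> q) -> p) -> <>((p -> q) -> p)), u
2. <><>((p -> q) -> p), u
3. ~<>((p -> q) -> p), u
4. ~((p -> q) -> p), u
5. p -> q, u
6. ~p, u
7. q, u
8. <>((p -> q) -> p), v
9. ~((p -> q) -> p), v
10. p -> q, v
11. ~p, v
12. q, v
13. (p -> q) -> p, w
14. ~((p -> q) -> p), w
15. p -> q, w
16. ~p, w
17. ~(p -> q), w
18. p, w
19. ~q, w
Accessibility: uRu, uRv, uRw, vRu, vRv, vRw, wRu, wRv, wRw
Branch closes: p and ~p both at w.
All branches of the tableau close; one closing branch shown above.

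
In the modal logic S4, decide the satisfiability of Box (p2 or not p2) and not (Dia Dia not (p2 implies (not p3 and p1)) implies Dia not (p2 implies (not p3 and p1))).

1. Box (p2 or not p2) and not (Dia Dia not (p2 implies (not p3 and p1)) implies Dia not (p2 implies (not p3 and p1))), u
2. Box (p2 or not p2), u
3. not (Dia Dia not (p2 implies (not p3 and p1)) implies Dia not (p2 implies (not p3 and p1))), u
4. Dia Dia not (p2 implies (not p3 and p1)), u
5. not Dia not (p2 implies (not p3 and p1)), u
6. p2 or not p2, u
7. p2 implies (not p3 and p1), u
8. not p2, u
9. not p3 and p1, u
10. not p3, u
11. p1, u
12. Dia not (p2 implies (not p3 and p1)), v
13. p2 or not p2, v
14. p2 implies (not p3 and p1), v
15. not p2, v
16. not p3 and p1, v
17. not p3, v
18. p1, v
19. not (p2 implies (not p3 and p1)), w
20. p2, w
21. not (not p3 and p1), w
22. p2 or not p2, w
23. p2 implies (not p3 and p1), w
24. not p1, w
25. not p3 and p1, w
26. not p3, w
27. p1, w
Accessibility: uRu, uRv, uRw, vRv, vRw, wRw
Branch closes: p1 and not p1 both at w.
Every branch closes; the branch above is one of them.

No, unsatisfiable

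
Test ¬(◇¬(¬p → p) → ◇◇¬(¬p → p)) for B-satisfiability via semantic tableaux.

1. ¬(◇¬(¬p → p) → ◇◇¬(¬p → p)), u
2. ◇¬(¬p → p), u
3. ¬◇◇¬(¬p → p), u
4. ¬◇¬(¬p → p), u
5. ¬p → p, u
6. p, u
7. ¬(¬p → p), v
8. ¬p, v
9. ¬◇¬(¬p → p), v
10. ¬p → p, v
11. p, v
Accessibility: uRu, uRv, vRu, vRv
Branch closes: p and ¬p both at v.
(One branch shown.) All branches close.

Unsatisfiable (every branch closes)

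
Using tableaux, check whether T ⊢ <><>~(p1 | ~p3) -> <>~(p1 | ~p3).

Tableau for the negation ~(<><>~(p1 | ~p3) -> <>~(p1 | ~p3)):
1. ~(<><>~(p1 | ~p3) -> <>~(p1 | ~p3)), w0
2. <><>~(p1 | ~p3), w0
3. ~<>~(p1 | ~p3), w0
4. p1 | ~p3, w0
5. ~p3, w0
6. <>~(p1 | ~p3), w1
7. p1 | ~p3, w1
8. ~p3, w1
9. ~(p1 | ~p3), w2
10. ~p1, w2
11. p3, w2
Accessibility: w0Rw0, w0Rw1, w1Rw1, w1Rw2, w2Rw2
The negation has an open branch (countermodel exists).

Not valid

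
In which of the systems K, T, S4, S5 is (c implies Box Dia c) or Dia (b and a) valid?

S5-tableau for the negation not ((c implies Box Dia c) or Dia (b and a)):
1. not ((c implies Box Dia c) or Dia (b and a)), u
2. not (c implies Box Dia c), u
3. not Dia (b and a), u
4. c, u
5. not Box Dia c, u
6. not (b and a), u
7. not a, u
8. not Dia c, v
9. not (b and a), v
10. not c, u
Accessibility: uRu, uRv, vRu, vRv
Branch closes: c and not c both at u.
Every branch closes (one shown): valid in S5.
S4-tableau for the negation not ((c implies Box Dia c) or Dia (b and a)):
1. not ((c implies Box Dia c) or Dia (b and a)), u
2. not (c implies Box Dia c), u
3. not Dia (b and a), u
4. c, u
5. not Box Dia c, u
6. not (b and a), u
7. not a, u
8. not Dia c, v
9. not (b and a), v
10. not c, v
11. not a, v
Accessibility: uRu, uRv, vRv
Complete open branch: countermodel on an S4-frame, so not valid in S4, nor in K, T (the same frame is also a K-frame and a T-frame).

S5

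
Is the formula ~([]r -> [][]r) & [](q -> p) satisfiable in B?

Satisfiable (open branch found)

1. ~([]r -> [][]r) & [](q -> p), w0
2. ~([]r -> [][]r), w0
3. [](q -> p), w0
4. []r, w0
5. ~[][]r, w0
6. q -> p, w0
7. r, w0
8. p, w0
9. ~[]r, w1
10. q -> p, w1
11. r, w1
12. p, w1
13. ~r, w2
Accessibility: w0Rw0, w0Rw1, w1Rw0, w1Rw1, w1Rw2, w2Rw1, w2Rw2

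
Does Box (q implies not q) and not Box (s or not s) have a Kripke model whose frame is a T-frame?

Unsatisfiable (every branch closes)

1. Box (q implies not q) and not Box (s or not s), w0
2. Box (q implies not q), w0
3. not Box (s or not s), w0
4. q implies not q, w0
5. not q, w0
6. not (s or not s), w1
7. not s, w1
8. s, w1
Accessibility: w0Rw0, w0Rw1, w1Rw1
Branch closes: s and not s both at w1.
(One branch shown.) All branches close.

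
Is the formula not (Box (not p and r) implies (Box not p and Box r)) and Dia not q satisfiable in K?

Unsatisfiable

1. not (Box (not p and r) implies (Box not p and Box r)) and Dia not q, u
2. not (Box (not p and r) implies (Box not p and Box r)), u   [and-rule on 1]
3. Dia not q, u   [and-rule on 1]
4. Box (not p and r), u   [neg-implies-rule on 2]
5. not (Box not p and Box r), u   [neg-implies-rule on 2]
6. not Box r, u   [neg-and-rule on 5 (branches; this branch)]
7. not q, v   [Dia-rule on 3: fresh world v, uRv]
8. not p and r, v   [Box-rule on 4 via uRv]
9. not p, v   [and-rule on 8]
10. r, v   [and-rule on 8]
11. not r, w   [neg-Box-rule on 6: fresh world w, uRw]
12. not p and r, w   [Box-rule on 4 via uRw]
13. not p, w   [and-rule on 12]
14. r, w   [and-rule on 12]
Accessibility: uRv, uRw
Branch closes: r and not r both at w.
All branches of the tableau close; one closing branch shown above.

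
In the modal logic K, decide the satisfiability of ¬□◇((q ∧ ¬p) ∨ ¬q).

Yes, satisfiable

1. ¬□◇((q ∧ ¬p) ∨ ¬q), u
2. ¬◇((q ∧ ¬p) ∨ ¬q), v
Accessibility: uRv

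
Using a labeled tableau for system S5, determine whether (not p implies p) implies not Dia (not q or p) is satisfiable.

Satisfiable

1. (not p implies p) implies not Dia (not q or p), 0
2. not Dia (not q or p), 0   [implies-rule on 1 (branches; this branch)]
3. not (not q or p), 0   [neg-Dia-rule on 2 via 0R0]
4. q, 0   [neg-or-rule on 3]
5. not p, 0   [neg-or-rule on 3]
Accessibility: 0R0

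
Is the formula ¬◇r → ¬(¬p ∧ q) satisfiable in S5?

1. ¬◇r → ¬(¬p ∧ q), w0
2. ¬(¬p ∧ q), w0
3. ¬q, w0
Accessibility: w0Rw0

Satisfiable (open branch found)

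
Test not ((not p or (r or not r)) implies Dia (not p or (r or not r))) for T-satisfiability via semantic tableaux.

Unsatisfiable

1. not ((not p or (r or not r)) implies Dia (not p or (r or not r))), 0
2. not p or (r or not r), 0
3. not Dia (not p or (r or not r)), 0
4. not (not p or (r or not r)), 0
5. p, 0
6. not (r or not r), 0
7. not r, 0
8. r, 0
Accessibility: 0R0
Branch closes: r and not r both at 0.
(One branch shown.) All branches close.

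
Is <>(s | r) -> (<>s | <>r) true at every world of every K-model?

Tableau for the negation ~(<>(s | r) -> (<>s | <>r)):
1. ~(<>(s | r) -> (<>s | <>r)), u
2. <>(s | r), u
3. ~(<>s | <>r), u
4. ~<>s, u
5. ~<>r, u
6. s | r, v
7. ~s, v
8. ~r, v
9. r, v
Accessibility: uRv
Branch closes: r and ~r both at v.
All branches of the negation close; one closing branch shown above.

Valid in K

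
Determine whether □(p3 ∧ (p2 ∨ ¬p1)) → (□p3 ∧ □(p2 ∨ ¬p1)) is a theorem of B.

Tableau for the negation ¬(□(p3 ∧ (p2 ∨ ¬p1)) → (□p3 ∧ □(p2 ∨ ¬p1))):
1. ¬(□(p3 ∧ (p2 ∨ ¬p1)) → (□p3 ∧ □(p2 ∨ ¬p1))), 0
2. □(p3 ∧ (p2 ∨ ¬p1)), 0   [¬→-rule on 1]
3. ¬(□p3 ∧ □(p2 ∨ ¬p1)), 0   [¬→-rule on 1]
4. p3 ∧ (p2 ∨ ¬p1), 0   [□-rule on 2 via 0R0]
5. p3, 0   [∧-rule on 4]
6. p2 ∨ ¬p1, 0   [∧-rule on 4]
7. ¬□(p2 ∨ ¬p1), 0   [¬∧-rule on 3 (branches; this branch)]
8. ¬p1, 0   [∨-rule on 6 (branches; this branch)]
9. ¬(p2 ∨ ¬p1), 1   [¬□-rule on 7: fresh world 1, 0R1]
10. ¬p2, 1   [¬∨-rule on 9]
11. p1, 1   [¬∨-rule on 9]
12. p3 ∧ (p2 ∨ ¬p1), 1   [□-rule on 2 via 0R1]
13. p3, 1   [∧-rule on 12]
14. p2 ∨ ¬p1, 1   [∧-rule on 12]
15. ¬p1, 1   [∨-rule on 14 (branches; this branch)]
Accessibility: 0R0, 0R1, 1R0, 1R1
Branch closes: p1 and ¬p1 both at 1.
All branches of the negation close; one closing branch shown above.

Valid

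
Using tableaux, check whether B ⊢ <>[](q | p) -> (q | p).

Yes, valid

Tableau for the negation ~(<>[](q | p) -> (q | p)):
1. ~(<>[](q | p) -> (q | p)), 0
2. <>[](q | p), 0
3. ~(q | p), 0
4. ~q, 0
5. ~p, 0
6. [](q | p), 1
7. q | p, 0
8. q | p, 1
9. p, 0
Accessibility: 0R0, 0R1, 1R0, 1R1
Branch closes: p and ~p both at 0.
All branches of the negation close; one closing branch shown above.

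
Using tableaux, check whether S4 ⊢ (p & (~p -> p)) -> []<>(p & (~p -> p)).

Not valid

Tableau for the negation ~((p & (~p -> p)) -> []<>(p & (~p -> p))):
1. ~((p & (~p -> p)) -> []<>(p & (~p -> p))), 0
2. p & (~p -> p), 0
3. ~[]<>(p & (~p -> p)), 0
4. p, 0
5. ~p -> p, 0
6. ~<>(p & (~p -> p)), 1
7. ~(p & (~p -> p)), 1
8. ~(~p -> p), 1
9. ~p, 1
Accessibility: 0R0, 0R1, 1R1
The negation has an open branch (countermodel exists).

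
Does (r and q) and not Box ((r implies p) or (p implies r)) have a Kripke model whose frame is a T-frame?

Unsatisfiable (every branch closes)

1. (r and q) and not Box ((r implies p) or (p implies r)), u
2. r and q, u   [and-rule on 1]
3. not Box ((r implies p) or (p implies r)), u   [and-rule on 1]
4. r, u   [and-rule on 2]
5. q, u   [and-rule on 2]
6. not ((r implies p) or (p implies r)), v   [neg-Box-rule on 3: fresh world v, uRv]
7. not (r implies p), v   [neg-or-rule on 6]
8. not (p implies r), v   [neg-or-rule on 6]
9. r, v   [neg-implies-rule on 7]
10. not p, v   [neg-implies-rule on 7]
11. p, v   [neg-implies-rule on 8]
12. not r, v   [neg-implies-rule on 8]
Accessibility: uRu, uRv, vRv
Branch closes: p and not p both at v.
Every branch closes; the branch above is one of them.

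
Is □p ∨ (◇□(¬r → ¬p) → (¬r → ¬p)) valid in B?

Tableau for the negation ¬(□p ∨ (◇□(¬r → ¬p) → (¬r → ¬p))):
1. ¬(□p ∨ (◇□(¬r → ¬p) → (¬r → ¬p))), 0
2. ¬□p, 0
3. ¬(◇□(¬r → ¬p) → (¬r → ¬p)), 0
4. ◇□(¬r → ¬p), 0
5. ¬(¬r → ¬p), 0
6. ¬r, 0
7. p, 0
8. ¬p, 1
9. □(¬r → ¬p), 2
10. ¬r → ¬p, 0
11. ¬r → ¬p, 2
12. ¬p, 0
Accessibility: 0R0, 0R1, 0R2, 1R0, 1R1, 2R0, 2R2
Branch closes: p and ¬p both at 0.
All branches of the negation close; one closing branch shown above.

Valid in B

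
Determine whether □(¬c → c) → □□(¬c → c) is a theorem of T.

No, not valid

Tableau for the negation ¬(□(¬c → c) → □□(¬c → c)):
1. ¬(□(¬c → c) → □□(¬c → c)), u
2. □(¬c → c), u
3. ¬□□(¬c → c), u
4. ¬c → c, u
5. c, u
6. ¬□(¬c → c), v
7. ¬c → c, v
8. c, v
9. ¬(¬c → c), w
10. ¬c, w
Accessibility: uRu, uRv, vRv, vRw, wRw
The negation has an open branch (countermodel exists).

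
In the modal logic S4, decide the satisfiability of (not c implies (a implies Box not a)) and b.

Satisfiable

1. (not c implies (a implies Box not a)) and b, 0
2. not c implies (a implies Box not a), 0   [and-rule on 1]
3. b, 0   [and-rule on 1]
4. a implies Box not a, 0   [implies-rule on 2 (branches; this branch)]
5. Box not a, 0   [implies-rule on 4 (branches; this branch)]
6. not a, 0   [Box-rule on 5 via 0R0]
Accessibility: 0R0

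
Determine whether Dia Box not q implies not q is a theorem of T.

Tableau for the negation not (Dia Box not q implies not q):
1. not (Dia Box not q implies not q), w0
2. Dia Box not q, w0
3. q, w0
4. Box not q, w1
5. not q, w1
Accessibility: w0Rw0, w0Rw1, w1Rw1
The negation has an open branch (countermodel exists).

Not valid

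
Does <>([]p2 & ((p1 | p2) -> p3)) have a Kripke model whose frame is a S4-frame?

Satisfiable

1. <>([]p2 & ((p1 | p2) -> p3)), w0
2. []p2 & ((p1 | p2) -> p3), w1   [<>-rule on 1: fresh world w1, w0Rw1]
3. []p2, w1   [&-rule on 2]
4. (p1 | p2) -> p3, w1   [&-rule on 2]
5. p2, w1   [[]-rule on 3 via w1Rw1]
6. p3, w1   [->-rule on 4 (branches; this branch)]
Accessibility: w0Rw0, w0Rw1, w1Rw1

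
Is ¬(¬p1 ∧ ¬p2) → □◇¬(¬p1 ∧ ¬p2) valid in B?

Tableau for the negation ¬(¬(¬p1 ∧ ¬p2) → □◇¬(¬p1 ∧ ¬p2)):
1. ¬(¬(¬p1 ∧ ¬p2) → □◇¬(¬p1 ∧ ¬p2)), u
2. ¬(¬p1 ∧ ¬p2), u
3. ¬□◇¬(¬p1 ∧ ¬p2), u
4. p2, u
5. ¬◇¬(¬p1 ∧ ¬p2), v
6. ¬p1 ∧ ¬p2, u
7. ¬p1, u
8. ¬p2, u
Accessibility: uRu, uRv, vRu, vRv
Branch closes: p2 and ¬p2 both at u.
Every branch of the negation's tableau closes; the branch above is one of them.

Yes, valid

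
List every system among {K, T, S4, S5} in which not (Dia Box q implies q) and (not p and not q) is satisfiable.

K, T, S4

S4-tableau for the formula:
1. not (Dia Box q implies q) and (not p and not q), w0
2. not (Dia Box q implies q), w0
3. not p and not q, w0
4. Dia Box q, w0
5. not q, w0
6. not p, w0
7. Box q, w1
8. q, w1
Accessibility: w0Rw0, w0Rw1, w1Rw1
Complete open branch: satisfiable in S4, hence also in K, T (this S4-model is also a K-model and a T-model).
S5-tableau for the formula:
1. not (Dia Box q implies q) and (not p and not q), w0
2. not (Dia Box q implies q), w0
3. not p and not q, w0
4. Dia Box q, w0
5. not q, w0
6. not p, w0
7. Box q, w1
8. q, w0
Accessibility: w0Rw0, w0Rw1, w1Rw0, w1Rw1
Branch closes: q and not q both at w0.
Every branch closes (one shown): unsatisfiable in S5.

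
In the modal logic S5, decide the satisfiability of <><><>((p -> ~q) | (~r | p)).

Satisfiable

1. <><><>((p -> ~q) | (~r | p)), u
2. <><>((p -> ~q) | (~r | p)), v
3. <>((p -> ~q) | (~r | p)), w
4. (p -> ~q) | (~r | p), x
5. ~r | p, x
6. p, x
Accessibility: uRu, uRv, uRw, uRx, vRu, vRv, vRw, vRx, wRu, wRv, wRw, wRx, xRu, xRv, xRw, xRx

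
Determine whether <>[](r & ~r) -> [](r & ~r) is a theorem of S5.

Valid in S5

Tableau for the negation ~(<>[](r & ~r) -> [](r & ~r)):
1. ~(<>[](r & ~r) -> [](r & ~r)), 0
2. <>[](r & ~r), 0
3. ~[](r & ~r), 0
4. [](r & ~r), 1
5. r & ~r, 0
6. r, 0
7. ~r, 0
Accessibility: 0R0, 0R1, 1R0, 1R1
Branch closes: r and ~r both at 0.
Every branch of the negation's tableau closes; the branch above is one of them.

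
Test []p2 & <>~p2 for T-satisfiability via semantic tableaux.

Unsatisfiable (every branch closes)

1. []p2 & <>~p2, w0
2. []p2, w0   [&-rule on 1]
3. <>~p2, w0   [&-rule on 1]
4. p2, w0   [[]-rule on 2 via w0Rw0]
5. ~p2, w1   [<>-rule on 3: fresh world w1, w0Rw1]
6. p2, w1   [[]-rule on 2 via w0Rw1]
Accessibility: w0Rw0, w0Rw1, w1Rw1
Branch closes: p2 and ~p2 both at w1.
(One branch shown.) All branches close.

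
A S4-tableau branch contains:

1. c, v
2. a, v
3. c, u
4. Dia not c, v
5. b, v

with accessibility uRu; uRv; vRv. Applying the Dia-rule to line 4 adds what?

a fresh world w with vRw, and not c at w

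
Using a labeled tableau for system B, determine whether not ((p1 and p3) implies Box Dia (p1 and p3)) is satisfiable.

1. not ((p1 and p3) implies Box Dia (p1 and p3)), 0
2. p1 and p3, 0
3. not Box Dia (p1 and p3), 0
4. p1, 0
5. p3, 0
6. not Dia (p1 and p3), 1
7. not (p1 and p3), 0
8. not (p1 and p3), 1
9. not p3, 0
Accessibility: 0R0, 0R1, 1R0, 1R1
Branch closes: p3 and not p3 both at 0.
Every branch closes; the branch above is one of them.

Unsatisfiable (every branch closes)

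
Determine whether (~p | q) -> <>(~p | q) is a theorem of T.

Valid in T

Tableau for the negation ~((~p | q) -> <>(~p | q)):
1. ~((~p | q) -> <>(~p | q)), w0
2. ~p | q, w0
3. ~<>(~p | q), w0
4. ~(~p | q), w0
5. p, w0
6. ~q, w0
7. q, w0
Accessibility: w0Rw0
Branch closes: q and ~q both at w0.
Every branch of the negation's tableau closes; the branch above is one of them.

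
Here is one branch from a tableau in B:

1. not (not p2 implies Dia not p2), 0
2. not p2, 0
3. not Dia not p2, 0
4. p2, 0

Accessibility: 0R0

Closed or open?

Both p2 and not p2 appear at 0.

Closed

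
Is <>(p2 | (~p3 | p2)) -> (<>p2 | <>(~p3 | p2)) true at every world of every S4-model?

Tableau for the negation ~(<>(p2 | (~p3 | p2)) -> (<>p2 | <>(~p3 | p2))):
1. ~(<>(p2 | (~p3 | p2)) -> (<>p2 | <>(~p3 | p2))), 0
2. <>(p2 | (~p3 | p2)), 0
3. ~(<>p2 | <>(~p3 | p2)), 0
4. ~<>p2, 0
5. ~<>(~p3 | p2), 0
6. ~p2, 0
7. ~(~p3 | p2), 0
8. p3, 0
9. p2 | (~p3 | p2), 1
10. ~p2, 1
11. ~(~p3 | p2), 1
12. p3, 1
13. ~p3 | p2, 1
14. p2, 1
Accessibility: 0R0, 0R1, 1R1
Branch closes: p2 and ~p2 both at 1.
All branches of the negation close; one closing branch shown above.

Valid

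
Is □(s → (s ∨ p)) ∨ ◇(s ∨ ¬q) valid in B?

Valid

Tableau for the negation ¬(□(s → (s ∨ p)) ∨ ◇(s ∨ ¬q)):
1. ¬(□(s → (s ∨ p)) ∨ ◇(s ∨ ¬q)), u
2. ¬□(s → (s ∨ p)), u
3. ¬◇(s ∨ ¬q), u
4. ¬(s ∨ ¬q), u
5. ¬s, u
6. q, u
7. ¬(s → (s ∨ p)), v
8. s, v
9. ¬(s ∨ p), v
10. ¬s, v
11. ¬p, v
Accessibility: uRu, uRv, vRu, vRv
Branch closes: s and ¬s both at v.
All branches of the negation close; one closing branch shown above.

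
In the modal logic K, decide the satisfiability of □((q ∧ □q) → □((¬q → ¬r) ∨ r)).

1. □((q ∧ □q) → □((¬q → ¬r) ∨ r)), u

Satisfiable (open branch found)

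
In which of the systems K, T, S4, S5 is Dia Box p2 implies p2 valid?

S5

S5-tableau for the negation not (Dia Box p2 implies p2):
1. not (Dia Box p2 implies p2), 0
2. Dia Box p2, 0   [neg-implies-rule on 1]
3. not p2, 0   [neg-implies-rule on 1]
4. Box p2, 1   [Dia-rule on 2: fresh world 1, 0R1]
5. p2, 0   [Box-rule on 4 via 1R0]
Accessibility: 0R0, 0R1, 1R0, 1R1
Branch closes: p2 and not p2 both at 0.
Every branch closes (one shown): valid in S5.
S4-tableau for the negation not (Dia Box p2 implies p2):
1. not (Dia Box p2 implies p2), 0
2. Dia Box p2, 0   [neg-implies-rule on 1]
3. not p2, 0   [neg-implies-rule on 1]
4. Box p2, 1   [Dia-rule on 2: fresh world 1, 0R1]
5. p2, 1   [Box-rule on 4 via 1R1]
Accessibility: 0R0, 0R1, 1R1
Complete open branch: countermodel on an S4-frame, so not valid in S4, nor in K, T (the same frame is also a K-frame and a T-frame).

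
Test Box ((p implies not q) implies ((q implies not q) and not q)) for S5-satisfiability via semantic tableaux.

Satisfiable (open branch found)

1. Box ((p implies not q) implies ((q implies not q) and not q)), 0
2. (p implies not q) implies ((q implies not q) and not q), 0
3. (q implies not q) and not q, 0
4. q implies not q, 0
5. not q, 0
Accessibility: 0R0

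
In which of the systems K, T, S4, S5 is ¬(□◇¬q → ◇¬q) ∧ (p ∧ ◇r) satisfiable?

T-tableau for the formula:
1. ¬(□◇¬q → ◇¬q) ∧ (p ∧ ◇r), 0
2. ¬(□◇¬q → ◇¬q), 0
3. p ∧ ◇r, 0
4. □◇¬q, 0
5. ¬◇¬q, 0
6. p, 0
7. ◇r, 0
8. ◇¬q, 0
9. q, 0
10. r, 1
11. ◇¬q, 1
12. q, 1
13. ¬q, 2
14. ◇¬q, 2
15. q, 2
Accessibility: 0R0, 0R1, 0R2, 1R1, 2R2
Branch closes: q and ¬q both at 2.
Every branch closes (one shown): unsatisfiable in T, hence also in S4, S5 (every S4/S5-frame is a T-frame).
K-tableau for the formula:
1. ¬(□◇¬q → ◇¬q) ∧ (p ∧ ◇r), 0
2. ¬(□◇¬q → ◇¬q), 0
3. p ∧ ◇r, 0
4. □◇¬q, 0
5. ¬◇¬q, 0
6. p, 0
7. ◇r, 0
8. r, 1
9. ◇¬q, 1
10. q, 1
11. ¬q, 2
Accessibility: 0R1, 1R2
Complete open branch: satisfiable in K.

K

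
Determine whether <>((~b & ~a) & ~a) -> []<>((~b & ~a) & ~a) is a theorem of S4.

Tableau for the negation ~(<>((~b & ~a) & ~a) -> []<>((~b & ~a) & ~a)):
1. ~(<>((~b & ~a) & ~a) -> []<>((~b & ~a) & ~a)), 0
2. <>((~b & ~a) & ~a), 0   [~->-rule on 1]
3. ~[]<>((~b & ~a) & ~a), 0   [~->-rule on 1]
4. (~b & ~a) & ~a, 1   [<>-rule on 2: fresh world 1, 0R1]
5. ~b & ~a, 1   [&-rule on 4]
6. ~a, 1   [&-rule on 4]
7. ~b, 1   [&-rule on 5]
8. ~<>((~b & ~a) & ~a), 2   [~[]-rule on 3: fresh world 2, 0R2]
9. ~((~b & ~a) & ~a), 2   [~<>-rule on 8 via 2R2]
10. a, 2   [~&-rule on 9 (branches; this branch)]
Accessibility: 0R0, 0R1, 0R2, 1R1, 2R2
The negation has an open branch (countermodel exists).

Not valid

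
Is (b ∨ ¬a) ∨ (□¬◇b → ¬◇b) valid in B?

Tableau for the negation ¬((b ∨ ¬a) ∨ (□¬◇b → ¬◇b)):
1. ¬((b ∨ ¬a) ∨ (□¬◇b → ¬◇b)), 0
2. ¬(b ∨ ¬a), 0
3. ¬(□¬◇b → ¬◇b), 0
4. ¬b, 0
5. a, 0
6. □¬◇b, 0
7. ◇b, 0
8. ¬◇b, 0
9. b, 1
10. ¬◇b, 1
11. ¬b, 1
Accessibility: 0R0, 0R1, 1R0, 1R1
Branch closes: b and ¬b both at 1.
All branches of the negation close; one closing branch shown above.

Yes, valid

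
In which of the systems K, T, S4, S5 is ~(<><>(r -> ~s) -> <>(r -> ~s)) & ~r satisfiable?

K

K-tableau for the formula:
1. ~(<><>(r -> ~s) -> <>(r -> ~s)) & ~r, 0
2. ~(<><>(r -> ~s) -> <>(r -> ~s)), 0
3. ~r, 0
4. <><>(r -> ~s), 0
5. ~<>(r -> ~s), 0
6. <>(r -> ~s), 1
7. ~(r -> ~s), 1
8. r, 1
9. s, 1
10. r -> ~s, 2
11. ~s, 2
Accessibility: 0R1, 1R2
Complete open branch: satisfiable in K.
T-tableau for the formula:
1. ~(<><>(r -> ~s) -> <>(r -> ~s)) & ~r, 0
2. ~(<><>(r -> ~s) -> <>(r -> ~s)), 0
3. ~r, 0
4. <><>(r -> ~s), 0
5. ~<>(r -> ~s), 0
6. ~(r -> ~s), 0
7. r, 0
8. s, 0
Accessibility: 0R0
Branch closes: r and ~r both at 0.
Every branch closes (one shown): unsatisfiable in T, hence also in S4, S5 (every S4/S5-frame is a T-frame).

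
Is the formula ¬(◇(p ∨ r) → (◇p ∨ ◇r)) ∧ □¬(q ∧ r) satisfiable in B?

1. ¬(◇(p ∨ r) → (◇p ∨ ◇r)) ∧ □¬(q ∧ r), u
2. ¬(◇(p ∨ r) → (◇p ∨ ◇r)), u   [∧-rule on 1]
3. □¬(q ∧ r), u   [∧-rule on 1]
4. ◇(p ∨ r), u   [¬→-rule on 2]
5. ¬(◇p ∨ ◇r), u   [¬→-rule on 2]
6. ¬◇p, u   [¬∨-rule on 5]
7. ¬◇r, u   [¬∨-rule on 5]
8. ¬(q ∧ r), u   [□-rule on 3 via uRu]
9. ¬p, u   [¬◇-rule on 6 via uRu]
10. ¬r, u   [¬◇-rule on 7 via uRu]
11. p ∨ r, v   [◇-rule on 4: fresh world v, uRv]
12. ¬(q ∧ r), v   [□-rule on 3 via uRv]
13. ¬p, v   [¬◇-rule on 6 via uRv]
14. ¬r, v   [¬◇-rule on 7 via uRv]
15. r, v   [∨-rule on 11 (branches; this branch)]
Accessibility: uRu, uRv, vRu, vRv
Branch closes: r and ¬r both at v.
All branches of the tableau close; one closing branch shown above.

Unsatisfiable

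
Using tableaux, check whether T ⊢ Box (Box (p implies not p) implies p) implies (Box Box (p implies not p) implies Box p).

Tableau for the negation not (Box (Box (p implies not p) implies p) implies (Box Box (p implies not p) implies Box p)):
1. not (Box (Box (p implies not p) implies p) implies (Box Box (p implies not p) implies Box p)), w0
2. Box (Box (p implies not p) implies p), w0
3. not (Box Box (p implies not p) implies Box p), w0
4. Box Box (p implies not p), w0
5. not Box p, w0
6. Box (p implies not p) implies p, w0
7. Box (p implies not p), w0
8. p implies not p, w0
9. not Box (p implies not p), w0
10. not p, w0
11. not p, w1
12. Box (p implies not p) implies p, w1
13. Box (p implies not p), w1
14. p implies not p, w1
15. not Box (p implies not p), w1
16. not (p implies not p), w2
17. p, w2
18. Box (p implies not p) implies p, w2
19. Box (p implies not p), w2
20. p implies not p, w2
21. not p, w2
Accessibility: w0Rw0, w0Rw1, w0Rw2, w1Rw1, w2Rw2
Branch closes: p and not p both at w2.
All branches of the negation close; one closing branch shown above.

Yes, valid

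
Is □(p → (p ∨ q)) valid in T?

Valid

Tableau for the negation ¬□(p → (p ∨ q)):
1. ¬□(p → (p ∨ q)), 0
2. ¬(p → (p ∨ q)), 1   [¬□-rule on 1: fresh world 1, 0R1]
3. p, 1   [¬→-rule on 2]
4. ¬(p ∨ q), 1   [¬→-rule on 2]
5. ¬p, 1   [¬∨-rule on 4]
6. ¬q, 1   [¬∨-rule on 4]
Accessibility: 0R0, 0R1, 1R1
Branch closes: p and ¬p both at 1.
All branches of the negation close; one closing branch shown above.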